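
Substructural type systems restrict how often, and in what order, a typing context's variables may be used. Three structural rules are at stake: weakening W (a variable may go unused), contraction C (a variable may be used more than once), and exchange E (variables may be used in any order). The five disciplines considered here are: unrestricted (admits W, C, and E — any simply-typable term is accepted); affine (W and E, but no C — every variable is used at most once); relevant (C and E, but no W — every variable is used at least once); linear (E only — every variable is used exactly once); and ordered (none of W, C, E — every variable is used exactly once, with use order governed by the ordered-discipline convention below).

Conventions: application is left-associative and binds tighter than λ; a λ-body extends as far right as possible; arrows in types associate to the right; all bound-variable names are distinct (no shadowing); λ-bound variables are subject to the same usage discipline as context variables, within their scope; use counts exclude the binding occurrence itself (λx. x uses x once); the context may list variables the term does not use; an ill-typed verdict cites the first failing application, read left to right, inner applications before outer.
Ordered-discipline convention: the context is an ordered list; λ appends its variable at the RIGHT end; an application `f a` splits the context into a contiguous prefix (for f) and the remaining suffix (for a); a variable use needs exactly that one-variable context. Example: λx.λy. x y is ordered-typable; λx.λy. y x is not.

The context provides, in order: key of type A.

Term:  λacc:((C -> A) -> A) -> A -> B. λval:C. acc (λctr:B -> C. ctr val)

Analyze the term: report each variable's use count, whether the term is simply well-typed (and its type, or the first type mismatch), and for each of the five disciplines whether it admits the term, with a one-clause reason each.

variable uses: key=0, acc (bound)=1, val (bound)=1, ctr (bound)=1
use order (left to right): acc, ctr, val
typing: ill-typed: an application expects B but receives C
ordered ✗ (fails simple typing)
linear ✗ (a type mismatch blocks all five)
affine ✗ (the type mismatch rejects it)
relevant ✗ (not simply typable)
unrestricted ✗ (fails simple typing)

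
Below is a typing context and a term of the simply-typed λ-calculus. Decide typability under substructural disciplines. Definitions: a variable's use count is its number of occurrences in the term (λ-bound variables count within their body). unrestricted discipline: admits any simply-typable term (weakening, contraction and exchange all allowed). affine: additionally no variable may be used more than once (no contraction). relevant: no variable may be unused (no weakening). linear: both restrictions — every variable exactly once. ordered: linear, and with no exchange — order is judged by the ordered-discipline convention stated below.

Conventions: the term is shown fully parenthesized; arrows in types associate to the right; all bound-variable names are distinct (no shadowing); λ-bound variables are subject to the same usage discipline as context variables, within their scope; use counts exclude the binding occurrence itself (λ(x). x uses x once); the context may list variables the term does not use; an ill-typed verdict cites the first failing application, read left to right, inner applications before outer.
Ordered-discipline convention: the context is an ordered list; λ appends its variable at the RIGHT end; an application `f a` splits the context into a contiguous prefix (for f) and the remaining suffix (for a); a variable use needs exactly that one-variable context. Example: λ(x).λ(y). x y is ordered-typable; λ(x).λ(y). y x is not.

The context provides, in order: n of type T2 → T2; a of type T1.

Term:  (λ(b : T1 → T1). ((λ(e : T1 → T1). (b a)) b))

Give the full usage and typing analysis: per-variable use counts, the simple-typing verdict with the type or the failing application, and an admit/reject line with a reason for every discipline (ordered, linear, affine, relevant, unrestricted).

counts: n=0; a=1; b (λ-bound)=2; e (λ-bound)=0
left-to-right use order: b, a, b
typing: well-typed — term : (T1 → T1) → T1
ordered: ✗, repeated use of b ×2; n, e never used (weakening)
linear: ✗, repeated use of b ×2; n, e never used (weakening)
affine: ✗, repeated use of b ×2
relevant: ✗, n, e never used (weakening)
unrestricted: ✓, type-checks ((T1 → T1) → T1) and nothing is barred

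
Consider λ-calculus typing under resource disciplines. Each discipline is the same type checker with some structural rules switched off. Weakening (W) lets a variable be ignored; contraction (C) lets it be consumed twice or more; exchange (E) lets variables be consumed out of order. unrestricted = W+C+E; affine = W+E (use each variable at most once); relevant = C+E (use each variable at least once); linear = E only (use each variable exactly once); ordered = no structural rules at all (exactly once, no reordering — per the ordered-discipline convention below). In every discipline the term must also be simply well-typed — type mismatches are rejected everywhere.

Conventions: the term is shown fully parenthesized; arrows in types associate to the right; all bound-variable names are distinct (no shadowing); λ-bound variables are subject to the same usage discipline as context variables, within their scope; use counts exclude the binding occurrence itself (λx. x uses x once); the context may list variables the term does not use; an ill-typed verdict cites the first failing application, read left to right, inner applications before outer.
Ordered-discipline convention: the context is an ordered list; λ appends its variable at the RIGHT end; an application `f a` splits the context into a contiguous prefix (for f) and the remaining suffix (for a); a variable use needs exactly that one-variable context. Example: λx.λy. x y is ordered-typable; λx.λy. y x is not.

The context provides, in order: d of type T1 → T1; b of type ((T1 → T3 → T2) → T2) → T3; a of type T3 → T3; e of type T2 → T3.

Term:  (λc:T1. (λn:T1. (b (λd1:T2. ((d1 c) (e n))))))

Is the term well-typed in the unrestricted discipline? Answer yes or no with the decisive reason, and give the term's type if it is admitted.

no — fails simple typing
use counts: d ×0, b ×1, a ×0, e ×1, c (bound) ×1, n (bound) ×1, d1 (bound) ×1
uses in reading order: b, d1, c, e, n
typing: ill-typed: non-function type T2 applied to an argument
per-discipline verdicts: ordered ✗ | linear ✗ | affine ✗ | relevant ✗ | unrestricted ✗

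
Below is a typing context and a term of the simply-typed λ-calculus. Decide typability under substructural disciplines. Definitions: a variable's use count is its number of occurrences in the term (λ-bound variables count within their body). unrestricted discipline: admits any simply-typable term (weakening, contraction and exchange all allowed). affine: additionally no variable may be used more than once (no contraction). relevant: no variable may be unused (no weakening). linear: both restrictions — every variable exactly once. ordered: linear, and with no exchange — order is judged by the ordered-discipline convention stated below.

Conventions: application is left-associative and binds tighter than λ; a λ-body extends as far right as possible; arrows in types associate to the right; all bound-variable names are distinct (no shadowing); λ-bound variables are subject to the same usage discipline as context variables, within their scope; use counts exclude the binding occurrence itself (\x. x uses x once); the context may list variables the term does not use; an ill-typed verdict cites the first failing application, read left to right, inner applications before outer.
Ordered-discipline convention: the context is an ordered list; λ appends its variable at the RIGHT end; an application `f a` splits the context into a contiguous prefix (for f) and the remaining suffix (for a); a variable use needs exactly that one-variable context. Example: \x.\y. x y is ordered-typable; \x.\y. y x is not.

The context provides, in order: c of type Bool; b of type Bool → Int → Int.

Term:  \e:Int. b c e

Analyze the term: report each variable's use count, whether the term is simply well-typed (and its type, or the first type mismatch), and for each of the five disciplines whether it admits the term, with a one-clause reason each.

use counts: c: 1; b: 1; e (λ-bound): 1
left-to-right use order: b, c, e
typing: the term checks, with type Int → Int
ordered ✗ (no contiguous prefix/suffix split fits b, c, e)
linear ✓ (single use per variable (c, b, e))
affine ✓ (c, b, e: no repeats, contraction unneeded)
relevant ✓ (every one of c, b, e appears)
unrestricted ✓ (simply typable at Int → Int; W, C, E all held)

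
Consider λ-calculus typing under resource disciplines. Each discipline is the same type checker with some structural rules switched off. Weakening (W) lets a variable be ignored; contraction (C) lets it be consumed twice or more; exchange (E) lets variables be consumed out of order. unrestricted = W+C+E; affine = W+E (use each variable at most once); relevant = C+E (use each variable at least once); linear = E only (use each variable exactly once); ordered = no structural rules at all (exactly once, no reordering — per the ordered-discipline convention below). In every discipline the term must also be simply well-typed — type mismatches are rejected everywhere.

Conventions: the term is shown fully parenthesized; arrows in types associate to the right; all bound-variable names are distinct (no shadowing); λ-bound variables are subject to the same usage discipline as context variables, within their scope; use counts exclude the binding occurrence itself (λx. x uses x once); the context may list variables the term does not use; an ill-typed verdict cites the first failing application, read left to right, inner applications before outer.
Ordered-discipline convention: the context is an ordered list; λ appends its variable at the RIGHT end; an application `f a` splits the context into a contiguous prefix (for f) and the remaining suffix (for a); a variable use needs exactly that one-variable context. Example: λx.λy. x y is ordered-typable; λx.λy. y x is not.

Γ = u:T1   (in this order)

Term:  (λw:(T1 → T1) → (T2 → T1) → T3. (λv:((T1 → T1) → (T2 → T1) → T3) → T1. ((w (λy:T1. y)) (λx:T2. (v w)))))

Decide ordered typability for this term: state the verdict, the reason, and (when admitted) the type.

no — needs contraction — w ×2; unused: u, x — weakening required
usage: u: 0×; w (bound): 2×; v (bound): 1×; y (bound): 1×; x (bound): 0×
order of uses: w, y, v, w
typing: the term checks, with type ((T1 → T1) → (T2 → T1) → T3) → (((T1 → T1) → (T2 → T1) → T3) → T1) → T3
all disciplines: ordered ✗; linear ✗; affine ✗; relevant ✗; unrestricted ✓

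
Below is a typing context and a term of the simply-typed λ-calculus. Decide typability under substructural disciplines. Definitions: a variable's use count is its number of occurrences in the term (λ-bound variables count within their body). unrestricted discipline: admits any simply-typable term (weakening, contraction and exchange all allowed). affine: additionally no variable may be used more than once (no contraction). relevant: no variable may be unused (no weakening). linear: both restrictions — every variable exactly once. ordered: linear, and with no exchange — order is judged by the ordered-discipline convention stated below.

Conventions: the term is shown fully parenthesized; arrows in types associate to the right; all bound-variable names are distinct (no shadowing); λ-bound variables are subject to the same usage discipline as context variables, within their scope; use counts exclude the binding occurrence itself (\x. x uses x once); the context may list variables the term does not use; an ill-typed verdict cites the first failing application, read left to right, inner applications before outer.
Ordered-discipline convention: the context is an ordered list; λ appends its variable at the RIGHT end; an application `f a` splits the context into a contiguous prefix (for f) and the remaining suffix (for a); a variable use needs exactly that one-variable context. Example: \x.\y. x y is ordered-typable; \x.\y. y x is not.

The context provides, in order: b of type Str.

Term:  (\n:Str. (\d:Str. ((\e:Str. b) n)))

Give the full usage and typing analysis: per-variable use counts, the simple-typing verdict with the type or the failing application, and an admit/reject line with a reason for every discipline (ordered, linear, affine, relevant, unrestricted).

usage: b: 1×; n (bound): 1×; d (bound): 0×; e (bound): 0×
order of uses: b, n
typing: ✓ — Str → Str → Str
ordered: ✗, needs weakening: d, e unused
linear: ✗, needs weakening: d, e unused
affine: ✓, b, n, d, e: no repeats, contraction unneeded
relevant: ✗, needs weakening: d, e unused
unrestricted: ✓, type-checks (Str → Str → Str) and nothing is barred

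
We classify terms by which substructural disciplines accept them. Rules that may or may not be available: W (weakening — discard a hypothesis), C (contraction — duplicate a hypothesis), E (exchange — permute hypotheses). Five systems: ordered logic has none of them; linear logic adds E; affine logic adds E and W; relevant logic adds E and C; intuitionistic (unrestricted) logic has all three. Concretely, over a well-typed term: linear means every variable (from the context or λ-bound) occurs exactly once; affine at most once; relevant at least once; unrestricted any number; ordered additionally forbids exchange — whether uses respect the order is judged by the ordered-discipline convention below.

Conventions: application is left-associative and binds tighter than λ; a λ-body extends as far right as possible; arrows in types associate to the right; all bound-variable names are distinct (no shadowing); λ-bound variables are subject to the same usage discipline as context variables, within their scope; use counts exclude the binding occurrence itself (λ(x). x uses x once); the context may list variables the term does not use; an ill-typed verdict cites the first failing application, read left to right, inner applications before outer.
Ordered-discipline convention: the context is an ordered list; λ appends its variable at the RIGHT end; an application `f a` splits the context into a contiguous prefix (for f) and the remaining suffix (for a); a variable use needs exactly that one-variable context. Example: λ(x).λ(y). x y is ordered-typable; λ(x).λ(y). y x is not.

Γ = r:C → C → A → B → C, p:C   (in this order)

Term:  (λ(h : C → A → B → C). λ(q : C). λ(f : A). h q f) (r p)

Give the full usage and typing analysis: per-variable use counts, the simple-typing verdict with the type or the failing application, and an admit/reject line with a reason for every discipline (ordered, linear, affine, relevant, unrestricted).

counts: r: 1, p: 1, h (bound): 1, q (bound): 1, f (bound): 1
uses in reading order: h, q, f, r, p
typing: well-typed at C → A → B → C
ordered: ✓ — single-use (r, p, h, q, f), ordered derivation ok
linear: ✓ — r, p, h, q, f: one use apiece
affine: ✓ — r, p, h, q, f: no repeats, contraction unneeded
relevant: ✓ — at least one use each (r, p, h, q, f)
unrestricted: ✓ — well-typed at C → A → B → C; no restrictions here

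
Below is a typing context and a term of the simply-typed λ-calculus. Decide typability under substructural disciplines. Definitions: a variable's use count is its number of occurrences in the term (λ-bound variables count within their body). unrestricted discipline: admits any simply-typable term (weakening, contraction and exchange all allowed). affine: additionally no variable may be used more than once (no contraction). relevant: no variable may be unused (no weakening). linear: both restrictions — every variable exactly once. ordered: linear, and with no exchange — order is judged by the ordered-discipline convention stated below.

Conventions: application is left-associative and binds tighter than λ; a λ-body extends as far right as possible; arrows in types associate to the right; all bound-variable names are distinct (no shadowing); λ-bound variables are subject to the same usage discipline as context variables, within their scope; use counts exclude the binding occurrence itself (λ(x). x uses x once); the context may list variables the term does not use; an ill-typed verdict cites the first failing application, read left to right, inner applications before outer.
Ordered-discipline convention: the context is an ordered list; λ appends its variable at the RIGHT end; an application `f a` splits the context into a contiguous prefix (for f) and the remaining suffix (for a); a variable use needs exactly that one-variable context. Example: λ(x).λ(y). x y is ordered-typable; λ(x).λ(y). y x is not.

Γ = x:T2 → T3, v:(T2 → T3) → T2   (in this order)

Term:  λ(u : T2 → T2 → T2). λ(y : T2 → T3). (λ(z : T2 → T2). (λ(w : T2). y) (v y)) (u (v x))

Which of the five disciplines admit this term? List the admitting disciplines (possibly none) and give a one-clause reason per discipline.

admitting disciplines: unrestricted
use counts: x=1; v=2; u (bound)=1; y (bound)=2; z (bound)=0; w (bound)=0
left-to-right use order: y, v, y, u, v, x
typing: the term checks, with type (T2 → T2 → T2) → (T2 → T3) → T2 → T3
ordered: ✗ — v ×2, y ×2 used more than once (contraction); needs weakening: z, w unused
linear: ✗ — v ×2, y ×2 used more than once (contraction); needs weakening: z, w unused
affine: ✗ — v ×2, y ×2 used more than once (contraction)
relevant: ✗ — needs weakening: z, w unused
unrestricted: ✓ — type-checks ((T2 → T2 → T2) → (T2 → T3) → T2 → T3) and nothing is barred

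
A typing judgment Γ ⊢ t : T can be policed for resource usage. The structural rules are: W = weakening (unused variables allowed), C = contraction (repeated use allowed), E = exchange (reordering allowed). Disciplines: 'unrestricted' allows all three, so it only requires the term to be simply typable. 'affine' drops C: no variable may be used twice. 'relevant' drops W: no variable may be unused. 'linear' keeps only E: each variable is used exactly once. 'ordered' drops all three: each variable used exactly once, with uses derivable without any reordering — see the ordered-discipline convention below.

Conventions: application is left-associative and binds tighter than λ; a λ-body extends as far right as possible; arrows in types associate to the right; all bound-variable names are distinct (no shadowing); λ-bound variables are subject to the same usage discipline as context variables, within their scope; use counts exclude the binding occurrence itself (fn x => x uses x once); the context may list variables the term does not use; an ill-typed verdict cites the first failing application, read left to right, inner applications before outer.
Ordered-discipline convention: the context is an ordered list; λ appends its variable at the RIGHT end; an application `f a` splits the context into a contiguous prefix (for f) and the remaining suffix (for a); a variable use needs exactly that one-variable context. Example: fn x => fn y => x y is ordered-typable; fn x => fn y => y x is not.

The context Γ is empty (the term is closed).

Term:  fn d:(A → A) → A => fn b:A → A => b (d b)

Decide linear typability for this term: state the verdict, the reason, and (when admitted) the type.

no — b ×2 used more than once (contraction)
use counts: d [bound] ×1, b [bound] ×2
order of uses: b, d, b
typing: well-typed — term : ((A → A) → A) → (A → A) → A
summary: ordered ✗; linear ✗; affine ✗; relevant ✓; unrestricted ✓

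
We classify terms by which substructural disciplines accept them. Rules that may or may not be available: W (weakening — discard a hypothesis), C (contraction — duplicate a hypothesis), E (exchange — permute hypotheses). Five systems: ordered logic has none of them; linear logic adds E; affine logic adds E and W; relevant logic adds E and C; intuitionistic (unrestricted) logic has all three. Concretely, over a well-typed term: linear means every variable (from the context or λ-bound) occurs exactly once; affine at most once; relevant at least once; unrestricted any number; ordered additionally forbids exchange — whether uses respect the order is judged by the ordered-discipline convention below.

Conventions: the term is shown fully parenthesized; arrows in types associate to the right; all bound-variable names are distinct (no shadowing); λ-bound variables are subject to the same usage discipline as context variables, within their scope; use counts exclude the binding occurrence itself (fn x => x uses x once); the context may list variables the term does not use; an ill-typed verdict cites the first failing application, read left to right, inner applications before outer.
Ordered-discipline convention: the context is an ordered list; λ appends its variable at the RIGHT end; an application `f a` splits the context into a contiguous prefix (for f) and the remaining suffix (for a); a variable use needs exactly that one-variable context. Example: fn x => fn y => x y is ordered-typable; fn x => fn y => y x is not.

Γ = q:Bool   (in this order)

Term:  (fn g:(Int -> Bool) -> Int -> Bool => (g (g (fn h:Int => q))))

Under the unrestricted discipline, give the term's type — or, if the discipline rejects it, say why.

term : ((Int -> Bool) -> Int -> Bool) -> Int -> Bool
variable uses: q ×1, g [bound] ×2, h [bound] ×0
uses in reading order: g, g, q
typing: well-typed at ((Int -> Bool) -> Int -> Bool) -> Int -> Bool
summary: ordered ✗ · linear ✗ · affine ✗ · relevant ✗ · unrestricted ✓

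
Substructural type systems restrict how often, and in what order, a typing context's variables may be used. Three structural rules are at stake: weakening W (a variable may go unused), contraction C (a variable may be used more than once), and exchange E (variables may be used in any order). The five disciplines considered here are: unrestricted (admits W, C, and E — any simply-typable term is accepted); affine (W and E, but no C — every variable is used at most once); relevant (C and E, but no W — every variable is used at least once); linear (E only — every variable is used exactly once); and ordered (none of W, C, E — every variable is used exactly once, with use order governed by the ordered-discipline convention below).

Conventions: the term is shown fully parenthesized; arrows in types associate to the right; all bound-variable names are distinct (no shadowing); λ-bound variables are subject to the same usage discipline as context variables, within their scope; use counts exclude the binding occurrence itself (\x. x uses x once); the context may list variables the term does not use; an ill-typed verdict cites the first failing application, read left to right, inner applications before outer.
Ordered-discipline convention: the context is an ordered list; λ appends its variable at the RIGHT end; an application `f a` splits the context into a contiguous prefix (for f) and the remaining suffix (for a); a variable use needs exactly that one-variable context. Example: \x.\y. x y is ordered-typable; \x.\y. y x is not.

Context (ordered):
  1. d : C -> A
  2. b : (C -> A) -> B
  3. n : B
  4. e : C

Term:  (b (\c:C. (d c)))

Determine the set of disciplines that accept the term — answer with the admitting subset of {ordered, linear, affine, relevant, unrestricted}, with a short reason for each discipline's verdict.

admitted in: affine, unrestricted
variable uses: d: 1, b: 1, n: 0, e: 0, c (bound): 1
use order (left to right): b, d, c
typing: well-typed — term : B
ordered: ✗ — needs weakening: n, e unused
linear: ✗ — needs weakening: n, e unused
affine: ✓ — none of d, b, n, e, c used more than once
relevant: ✗ — needs weakening: n, e unused
unrestricted: ✓ — typability at B is all that's needed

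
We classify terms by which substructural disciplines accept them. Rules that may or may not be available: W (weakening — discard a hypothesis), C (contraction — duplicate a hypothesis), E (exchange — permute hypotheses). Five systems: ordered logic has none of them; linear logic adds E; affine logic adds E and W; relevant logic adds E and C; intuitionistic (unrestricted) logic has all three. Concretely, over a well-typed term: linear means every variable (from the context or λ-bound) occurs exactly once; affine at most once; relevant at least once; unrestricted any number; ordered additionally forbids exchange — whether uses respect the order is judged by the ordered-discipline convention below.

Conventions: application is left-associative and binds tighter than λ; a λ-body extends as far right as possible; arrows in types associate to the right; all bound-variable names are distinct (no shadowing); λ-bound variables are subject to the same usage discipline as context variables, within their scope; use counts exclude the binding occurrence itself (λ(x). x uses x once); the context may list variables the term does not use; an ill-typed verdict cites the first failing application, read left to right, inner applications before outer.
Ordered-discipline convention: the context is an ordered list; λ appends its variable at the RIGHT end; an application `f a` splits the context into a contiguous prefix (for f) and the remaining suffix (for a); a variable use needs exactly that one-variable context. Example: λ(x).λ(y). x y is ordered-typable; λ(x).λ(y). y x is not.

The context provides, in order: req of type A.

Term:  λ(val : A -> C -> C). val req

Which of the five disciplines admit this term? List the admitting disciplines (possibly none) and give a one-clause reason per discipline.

admitting disciplines: linear, affine, relevant, unrestricted
variable uses: req=1, val [bound]=1
left-to-right use order: val, req
typing: well-typed at (A -> C -> C) -> C -> C
ordered: ✗ — use order val, req needs exchange
linear: ✓ — single use per variable (req, val)
affine: ✓ — none of req, val used more than once
relevant: ✓ — at least one use each (req, val)
unrestricted: ✓ — well-typed at (A -> C -> C) -> C -> C; no restrictions here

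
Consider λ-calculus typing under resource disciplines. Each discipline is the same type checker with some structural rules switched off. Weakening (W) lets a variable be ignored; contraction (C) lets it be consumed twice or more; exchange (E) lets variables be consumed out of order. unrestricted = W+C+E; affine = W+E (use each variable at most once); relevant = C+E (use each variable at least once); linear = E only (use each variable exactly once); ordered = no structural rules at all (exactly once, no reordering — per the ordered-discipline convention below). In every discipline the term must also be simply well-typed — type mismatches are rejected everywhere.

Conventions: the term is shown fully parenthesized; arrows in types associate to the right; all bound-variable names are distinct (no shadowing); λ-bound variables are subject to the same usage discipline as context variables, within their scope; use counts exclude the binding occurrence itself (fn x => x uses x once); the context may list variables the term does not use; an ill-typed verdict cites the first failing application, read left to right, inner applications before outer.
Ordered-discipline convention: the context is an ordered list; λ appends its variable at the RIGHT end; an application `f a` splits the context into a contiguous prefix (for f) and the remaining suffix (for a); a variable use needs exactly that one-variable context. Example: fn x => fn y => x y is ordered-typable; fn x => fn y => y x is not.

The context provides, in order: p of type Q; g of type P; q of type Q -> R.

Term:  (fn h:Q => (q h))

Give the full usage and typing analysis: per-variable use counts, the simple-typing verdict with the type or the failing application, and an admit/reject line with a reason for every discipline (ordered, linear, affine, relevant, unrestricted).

usage: p: 0, g: 0, q: 1, h (bound): 1
order of uses: q, h
typing: well-typed at Q -> R
ordered: ✗ — p, g left unused
linear: ✗ — p, g left unused
affine: ✓ — at most one use each (p, g, q, h)
relevant: ✗ — p, g left unused
unrestricted: ✓ — simply typable at Q -> R; W, C, E all held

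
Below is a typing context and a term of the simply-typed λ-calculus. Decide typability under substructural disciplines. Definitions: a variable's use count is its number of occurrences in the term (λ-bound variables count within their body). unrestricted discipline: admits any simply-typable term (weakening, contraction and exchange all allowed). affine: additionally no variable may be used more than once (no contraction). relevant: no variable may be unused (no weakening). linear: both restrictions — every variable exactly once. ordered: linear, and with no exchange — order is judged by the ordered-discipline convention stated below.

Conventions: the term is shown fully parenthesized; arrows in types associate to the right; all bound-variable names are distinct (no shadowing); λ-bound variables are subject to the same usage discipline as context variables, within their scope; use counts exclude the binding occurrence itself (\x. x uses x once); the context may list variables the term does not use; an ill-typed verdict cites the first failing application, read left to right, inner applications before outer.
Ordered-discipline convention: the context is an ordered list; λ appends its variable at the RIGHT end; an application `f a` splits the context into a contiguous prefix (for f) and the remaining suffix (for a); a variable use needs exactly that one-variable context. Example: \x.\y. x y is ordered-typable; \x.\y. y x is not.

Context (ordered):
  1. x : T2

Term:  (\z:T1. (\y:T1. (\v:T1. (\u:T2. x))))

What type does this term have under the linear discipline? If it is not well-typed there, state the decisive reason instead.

not well-typed under linear — unused: z, y, v, u — weakening required
use counts: x: 1; z (λ-bound): 0; y (λ-bound): 0; v (λ-bound): 0; u (λ-bound): 0
left-to-right use order: x
typing: the term checks, with type T1 -> T1 -> T1 -> T2 -> T2
per-discipline verdicts: ordered ✗ | linear ✗ | affine ✓ | relevant ✗ | unrestricted ✓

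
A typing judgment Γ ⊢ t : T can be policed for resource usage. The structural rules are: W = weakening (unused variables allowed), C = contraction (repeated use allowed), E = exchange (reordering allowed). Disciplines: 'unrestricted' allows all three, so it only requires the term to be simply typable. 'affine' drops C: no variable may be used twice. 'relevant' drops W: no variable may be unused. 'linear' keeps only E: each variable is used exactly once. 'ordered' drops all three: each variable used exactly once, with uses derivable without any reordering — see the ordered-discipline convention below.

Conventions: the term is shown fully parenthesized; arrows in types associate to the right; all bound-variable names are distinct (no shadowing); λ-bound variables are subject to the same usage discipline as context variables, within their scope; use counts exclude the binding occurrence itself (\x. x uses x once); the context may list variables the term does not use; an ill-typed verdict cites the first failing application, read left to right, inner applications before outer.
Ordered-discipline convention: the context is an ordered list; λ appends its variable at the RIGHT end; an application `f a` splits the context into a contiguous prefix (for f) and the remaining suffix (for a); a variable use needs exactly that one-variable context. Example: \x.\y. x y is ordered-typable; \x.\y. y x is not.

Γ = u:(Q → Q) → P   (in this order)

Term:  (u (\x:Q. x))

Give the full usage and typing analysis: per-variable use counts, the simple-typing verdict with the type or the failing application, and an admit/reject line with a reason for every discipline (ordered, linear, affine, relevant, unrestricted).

usage: u ×1, x (λ-bound) ×1
use order (left to right): u, x
typing: well-typed at P
ordered: ✓, u, x: once each, no exchange needed
linear: ✓, u, x: one use apiece
affine: ✓, at most one use each (u, x)
relevant: ✓, none of u, x goes unused
unrestricted: ✓, typability at P is all that's needed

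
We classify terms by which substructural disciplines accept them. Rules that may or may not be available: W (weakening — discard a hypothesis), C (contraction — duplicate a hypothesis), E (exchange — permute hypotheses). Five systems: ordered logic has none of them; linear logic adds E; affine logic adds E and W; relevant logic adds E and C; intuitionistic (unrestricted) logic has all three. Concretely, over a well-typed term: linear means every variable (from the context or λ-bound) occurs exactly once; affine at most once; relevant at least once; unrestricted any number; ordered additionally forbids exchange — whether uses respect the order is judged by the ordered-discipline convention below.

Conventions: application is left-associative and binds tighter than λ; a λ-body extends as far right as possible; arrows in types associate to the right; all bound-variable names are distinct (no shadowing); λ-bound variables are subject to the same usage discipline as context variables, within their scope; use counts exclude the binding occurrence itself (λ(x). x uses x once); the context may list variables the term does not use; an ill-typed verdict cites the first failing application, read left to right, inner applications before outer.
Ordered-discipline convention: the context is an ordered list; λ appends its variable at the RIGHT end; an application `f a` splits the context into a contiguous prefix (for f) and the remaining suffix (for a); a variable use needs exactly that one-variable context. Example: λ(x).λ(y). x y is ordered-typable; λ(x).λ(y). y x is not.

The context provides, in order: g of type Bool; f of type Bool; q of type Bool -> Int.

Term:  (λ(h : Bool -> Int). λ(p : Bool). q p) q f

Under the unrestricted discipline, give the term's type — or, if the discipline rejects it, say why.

term : Int
variable uses: g ×0; f ×1; q ×2; h (bound) ×0; p (bound) ×1
use order (left to right): q, p, q, f
typing: ✓ — Int
summary: ordered ✗, linear ✗, affine ✗, relevant ✗, unrestricted ✓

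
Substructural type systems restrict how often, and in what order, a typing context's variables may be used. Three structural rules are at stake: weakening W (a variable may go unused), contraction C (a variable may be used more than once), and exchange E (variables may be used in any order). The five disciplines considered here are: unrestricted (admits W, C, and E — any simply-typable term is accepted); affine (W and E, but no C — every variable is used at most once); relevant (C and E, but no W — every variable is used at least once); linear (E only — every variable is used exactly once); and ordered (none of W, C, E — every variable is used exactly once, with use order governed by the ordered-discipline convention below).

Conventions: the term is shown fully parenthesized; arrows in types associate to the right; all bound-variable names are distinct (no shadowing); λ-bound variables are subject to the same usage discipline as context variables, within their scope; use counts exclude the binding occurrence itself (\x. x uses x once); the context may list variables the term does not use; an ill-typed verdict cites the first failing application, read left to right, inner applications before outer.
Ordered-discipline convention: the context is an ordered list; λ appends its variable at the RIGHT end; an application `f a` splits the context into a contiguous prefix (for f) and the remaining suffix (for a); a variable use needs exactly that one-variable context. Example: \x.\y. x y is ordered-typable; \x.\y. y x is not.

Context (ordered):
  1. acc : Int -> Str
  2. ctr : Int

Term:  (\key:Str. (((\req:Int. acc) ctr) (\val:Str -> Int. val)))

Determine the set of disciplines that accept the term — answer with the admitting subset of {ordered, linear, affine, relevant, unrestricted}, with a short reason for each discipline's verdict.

accepted by: none
use counts: acc=1; ctr=1; key (bound)=0; req (bound)=0; val (bound)=1
order of uses: acc, ctr, val
typing: ill-typed: argument of type (Str -> Int) -> Str -> Int where Int is required
ordered: ✗, fails simple typing
linear: ✗, a type mismatch blocks all five
affine: ✗, the type mismatch rejects it
relevant: ✗, not simply typable
unrestricted: ✗, fails simple typing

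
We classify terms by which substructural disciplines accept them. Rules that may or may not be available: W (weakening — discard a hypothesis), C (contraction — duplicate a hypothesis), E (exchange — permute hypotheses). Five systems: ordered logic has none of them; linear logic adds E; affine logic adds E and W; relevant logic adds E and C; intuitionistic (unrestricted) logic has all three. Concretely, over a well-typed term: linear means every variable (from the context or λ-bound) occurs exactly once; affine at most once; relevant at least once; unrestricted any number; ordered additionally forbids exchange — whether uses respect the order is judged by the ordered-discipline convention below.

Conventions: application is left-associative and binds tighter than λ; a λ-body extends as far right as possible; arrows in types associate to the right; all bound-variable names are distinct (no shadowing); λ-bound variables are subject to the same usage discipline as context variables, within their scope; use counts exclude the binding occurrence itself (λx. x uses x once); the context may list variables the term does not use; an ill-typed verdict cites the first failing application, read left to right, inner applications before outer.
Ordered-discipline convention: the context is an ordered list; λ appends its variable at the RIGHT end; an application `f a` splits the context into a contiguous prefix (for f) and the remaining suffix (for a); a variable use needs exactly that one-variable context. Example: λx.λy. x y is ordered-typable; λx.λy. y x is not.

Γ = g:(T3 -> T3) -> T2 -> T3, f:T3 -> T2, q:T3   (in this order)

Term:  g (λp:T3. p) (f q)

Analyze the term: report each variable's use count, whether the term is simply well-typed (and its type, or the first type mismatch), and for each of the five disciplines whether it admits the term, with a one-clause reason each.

usage: g=1, f=1, q=1, p (λ-bound)=1
left-to-right use order: g, p, f, q
typing: the term checks, with type T3
ordered: ✓ — one use each (g, f, q, p); ordered split holds
linear: ✓ — single use per variable (g, f, q, p)
affine: ✓ — at most one use each (g, f, q, p)
relevant: ✓ — g, f, q, p: all used, weakening unneeded
unrestricted: ✓ — typability at T3 is all that's needed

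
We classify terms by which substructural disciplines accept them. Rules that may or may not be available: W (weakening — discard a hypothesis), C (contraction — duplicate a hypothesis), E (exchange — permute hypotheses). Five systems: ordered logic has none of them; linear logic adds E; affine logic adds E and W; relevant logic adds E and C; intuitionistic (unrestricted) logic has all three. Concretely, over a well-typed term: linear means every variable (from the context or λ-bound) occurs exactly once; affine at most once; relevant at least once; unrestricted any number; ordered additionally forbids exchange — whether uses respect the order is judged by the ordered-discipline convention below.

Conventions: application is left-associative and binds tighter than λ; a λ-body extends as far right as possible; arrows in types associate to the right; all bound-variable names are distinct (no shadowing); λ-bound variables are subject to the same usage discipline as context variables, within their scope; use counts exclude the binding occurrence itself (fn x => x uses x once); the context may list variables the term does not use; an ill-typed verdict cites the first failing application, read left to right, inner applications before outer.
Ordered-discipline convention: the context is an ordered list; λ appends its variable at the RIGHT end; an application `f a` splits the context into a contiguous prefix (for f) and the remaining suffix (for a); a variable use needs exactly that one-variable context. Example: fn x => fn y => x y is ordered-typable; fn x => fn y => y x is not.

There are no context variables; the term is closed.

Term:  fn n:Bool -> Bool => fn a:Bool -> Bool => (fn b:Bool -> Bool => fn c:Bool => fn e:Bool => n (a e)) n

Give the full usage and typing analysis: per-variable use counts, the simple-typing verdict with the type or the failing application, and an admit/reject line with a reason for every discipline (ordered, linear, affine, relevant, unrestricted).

variable uses: n [bound]=2, a [bound]=1, b [bound]=0, c [bound]=0, e [bound]=1
left-to-right use order: n, a, e, n
typing: well-typed at (Bool -> Bool) -> (Bool -> Bool) -> Bool -> Bool -> Bool
ordered: ✗ — repeated use of n ×2; b, c left unused
linear: ✗ — repeated use of n ×2; b, c left unused
affine: ✗ — repeated use of n ×2
relevant: ✗ — b, c left unused
unrestricted: ✓ — well-typed at (Bool -> Bool) -> (Bool -> Bool) -> Bool -> Bool -> Bool; no restrictions here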